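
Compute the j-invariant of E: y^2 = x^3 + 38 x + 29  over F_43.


Delta = -16(4 a^3 + 27 b^2) mod 43 = 40
-1728 * (4 a)^3 = -1728 * (4*38)^3 mod 43 = 16
j = 16 * 40^(-1) mod 43 = 9

j = 9 (mod 43)


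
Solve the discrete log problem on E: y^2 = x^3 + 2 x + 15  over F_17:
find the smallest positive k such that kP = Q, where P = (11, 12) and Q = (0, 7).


Enumerate multiples of P until we hit Q = (0, 7):
  1P = (11, 12)
  2P = (14, 4)
  3P = (1, 1)
  4P = (4, 11)
  5P = (10, 10)
  6P = (0, 10)
  7P = (8, 4)
  8P = (7, 10)
  9P = (12, 13)
  10P = (12, 4)
  11P = (7, 7)
  12P = (8, 13)
  13P = (0, 7)
Match found at i = 13.

k = 13


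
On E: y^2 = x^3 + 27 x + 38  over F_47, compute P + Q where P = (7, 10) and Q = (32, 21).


P != Q, so use the chord formula.
s = (y2 - y1) / (x2 - x1) = (11) / (25) mod 47 = 23
x3 = s^2 - x1 - x2 mod 47 = 23^2 - 7 - 32 = 20
y3 = s (x1 - x3) - y1 mod 47 = 23 * (7 - 20) - 10 = 20

P + Q = (20, 20)


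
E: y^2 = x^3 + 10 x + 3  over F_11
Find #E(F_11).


For each x in F_11, count y with y^2 = x^3 + 10 x + 3 mod 11:
  x = 0: RHS = 3, y in [5, 6]  -> 2 point(s)
  x = 1: RHS = 3, y in [5, 6]  -> 2 point(s)
  x = 2: RHS = 9, y in [3, 8]  -> 2 point(s)
  x = 3: RHS = 5, y in [4, 7]  -> 2 point(s)
  x = 6: RHS = 4, y in [2, 9]  -> 2 point(s)
  x = 7: RHS = 9, y in [3, 8]  -> 2 point(s)
  x = 8: RHS = 1, y in [1, 10]  -> 2 point(s)
  x = 10: RHS = 3, y in [5, 6]  -> 2 point(s)
Affine points: 16. Add the point at infinity: total = 17.

#E(F_11) = 17


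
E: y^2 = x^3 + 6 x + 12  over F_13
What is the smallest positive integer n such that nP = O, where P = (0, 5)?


Compute successive multiples of P until we hit O:
  1P = (0, 5)
  2P = (4, 3)
  3P = (6, 11)
  4P = (8, 0)
  5P = (6, 2)
  6P = (4, 10)
  7P = (0, 8)
  8P = O

ord(P) = 8


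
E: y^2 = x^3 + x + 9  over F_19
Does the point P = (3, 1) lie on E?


Check whether y^2 = x^3 + 1 x + 9 (mod 19) for (x, y) = (3, 1).
LHS: y^2 = 1^2 mod 19 = 1
RHS: x^3 + 1 x + 9 = 3^3 + 1*3 + 9 mod 19 = 1
LHS = RHS

Yes, on the curve


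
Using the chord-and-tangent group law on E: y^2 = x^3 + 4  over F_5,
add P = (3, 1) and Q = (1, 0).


P != Q, so use the chord formula.
s = (y2 - y1) / (x2 - x1) = (4) / (3) mod 5 = 3
x3 = s^2 - x1 - x2 mod 5 = 3^2 - 3 - 1 = 0
y3 = s (x1 - x3) - y1 mod 5 = 3 * (3 - 0) - 1 = 3

P + Q = (0, 3)


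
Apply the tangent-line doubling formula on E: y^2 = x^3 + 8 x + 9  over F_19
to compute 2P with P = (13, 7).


Doubling: s = (3 x1^2 + a) / (2 y1)
s = (3*13^2 + 8) / (2*7) mod 19 = 11
x3 = s^2 - 2 x1 mod 19 = 11^2 - 2*13 = 0
y3 = s (x1 - x3) - y1 mod 19 = 11 * (13 - 0) - 7 = 3

2P = (0, 3)


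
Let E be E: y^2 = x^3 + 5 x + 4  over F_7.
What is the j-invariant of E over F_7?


Delta = -16(4 a^3 + 27 b^2) mod 7 = 5
-1728 * (4 a)^3 = -1728 * (4*5)^3 mod 7 = 6
j = 6 * 5^(-1) mod 7 = 4

j = 4 (mod 7)


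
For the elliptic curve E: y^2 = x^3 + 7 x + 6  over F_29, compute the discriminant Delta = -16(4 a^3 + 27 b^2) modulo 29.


4 a^3 + 27 b^2 = 4*7^3 + 27*6^2 = 1372 + 972 = 2344
Delta = -16 * (2344) = -37504
Delta mod 29 = 22

Delta = 22 (mod 29)


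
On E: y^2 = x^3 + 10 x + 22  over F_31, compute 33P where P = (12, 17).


k = 33 = 100001_2 (binary, LSB first: 100001)
Double-and-add from P = (12, 17):
  bit 0 = 1: acc = O + (12, 17) = (12, 17)
  bit 1 = 0: acc unchanged = (12, 17)
  bit 2 = 0: acc unchanged = (12, 17)
  bit 3 = 0: acc unchanged = (12, 17)
  bit 4 = 0: acc unchanged = (12, 17)
  bit 5 = 1: acc = (12, 17) + (21, 10) = (12, 14)

33P = (12, 14)


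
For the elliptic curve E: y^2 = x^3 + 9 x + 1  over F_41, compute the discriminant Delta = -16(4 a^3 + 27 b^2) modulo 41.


4 a^3 + 27 b^2 = 4*9^3 + 27*1^2 = 2916 + 27 = 2943
Delta = -16 * (2943) = -47088
Delta mod 41 = 21

Delta = 21 (mod 41)


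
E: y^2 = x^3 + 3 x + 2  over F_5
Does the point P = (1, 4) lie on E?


Check whether y^2 = x^3 + 3 x + 2 (mod 5) for (x, y) = (1, 4).
LHS: y^2 = 4^2 mod 5 = 1
RHS: x^3 + 3 x + 2 = 1^3 + 3*1 + 2 mod 5 = 1
LHS = RHS

Yes, on the curve


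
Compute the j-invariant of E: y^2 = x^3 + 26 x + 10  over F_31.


Delta = -16(4 a^3 + 27 b^2) mod 31 = 16
-1728 * (4 a)^3 = -1728 * (4*26)^3 mod 31 = 15
j = 15 * 16^(-1) mod 31 = 30

j = 30 (mod 31)


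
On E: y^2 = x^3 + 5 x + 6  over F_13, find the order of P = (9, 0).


Compute successive multiples of P until we hit O:
  1P = (9, 0)
  2P = O

ord(P) = 2


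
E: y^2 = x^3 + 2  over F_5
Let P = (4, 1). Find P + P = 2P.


Doubling: s = (3 x1^2 + a) / (2 y1)
s = (3*4^2 + 0) / (2*1) mod 5 = 4
x3 = s^2 - 2 x1 mod 5 = 4^2 - 2*4 = 3
y3 = s (x1 - x3) - y1 mod 5 = 4 * (4 - 3) - 1 = 3

2P = (3, 3)


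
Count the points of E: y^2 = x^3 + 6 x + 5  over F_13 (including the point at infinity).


For each x in F_13, count y with y^2 = x^3 + 6 x + 5 mod 13:
  x = 1: RHS = 12, y in [5, 8]  -> 2 point(s)
  x = 2: RHS = 12, y in [5, 8]  -> 2 point(s)
  x = 5: RHS = 4, y in [2, 11]  -> 2 point(s)
  x = 6: RHS = 10, y in [6, 7]  -> 2 point(s)
  x = 7: RHS = 0, y in [0]  -> 1 point(s)
  x = 10: RHS = 12, y in [5, 8]  -> 2 point(s)
Affine points: 11. Add the point at infinity: total = 12.

#E(F_13) = 12


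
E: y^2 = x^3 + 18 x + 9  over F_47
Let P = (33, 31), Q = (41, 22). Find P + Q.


P != Q, so use the chord formula.
s = (y2 - y1) / (x2 - x1) = (38) / (8) mod 47 = 40
x3 = s^2 - x1 - x2 mod 47 = 40^2 - 33 - 41 = 22
y3 = s (x1 - x3) - y1 mod 47 = 40 * (33 - 22) - 31 = 33

P + Q = (22, 33)


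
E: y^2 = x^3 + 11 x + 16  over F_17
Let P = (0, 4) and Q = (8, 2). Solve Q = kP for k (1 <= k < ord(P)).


Enumerate multiples of P until we hit Q = (8, 2):
  1P = (0, 4)
  2P = (8, 2)
Match found at i = 2.

k = 2


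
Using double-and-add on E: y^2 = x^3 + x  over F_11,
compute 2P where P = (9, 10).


k = 2 = 10_2 (binary, LSB first: 01)
Double-and-add from P = (9, 10):
  bit 0 = 0: acc unchanged = O
  bit 1 = 1: acc = O + (5, 8) = (5, 8)

2P = (5, 8)


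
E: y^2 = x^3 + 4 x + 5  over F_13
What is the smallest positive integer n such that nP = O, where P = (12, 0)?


Compute successive multiples of P until we hit O:
  1P = (12, 0)
  2P = O

ord(P) = 2


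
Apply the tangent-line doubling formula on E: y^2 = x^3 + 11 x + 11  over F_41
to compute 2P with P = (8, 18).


Doubling: s = (3 x1^2 + a) / (2 y1)
s = (3*8^2 + 11) / (2*18) mod 41 = 25
x3 = s^2 - 2 x1 mod 41 = 25^2 - 2*8 = 35
y3 = s (x1 - x3) - y1 mod 41 = 25 * (8 - 35) - 18 = 4

2P = (35, 4)


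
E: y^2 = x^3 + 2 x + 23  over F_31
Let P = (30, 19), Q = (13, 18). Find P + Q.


P != Q, so use the chord formula.
s = (y2 - y1) / (x2 - x1) = (30) / (14) mod 31 = 11
x3 = s^2 - x1 - x2 mod 31 = 11^2 - 30 - 13 = 16
y3 = s (x1 - x3) - y1 mod 31 = 11 * (30 - 16) - 19 = 11

P + Q = (16, 11)


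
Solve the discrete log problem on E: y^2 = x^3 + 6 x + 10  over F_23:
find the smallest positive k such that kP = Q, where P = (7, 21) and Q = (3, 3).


Enumerate multiples of P until we hit Q = (3, 3):
  1P = (7, 21)
  2P = (13, 13)
  3P = (15, 5)
  4P = (5, 21)
  5P = (11, 2)
  6P = (6, 3)
  7P = (12, 4)
  8P = (22, 7)
  9P = (10, 14)
  10P = (14, 3)
  11P = (18, 4)
  12P = (4, 12)
  13P = (21, 6)
  14P = (8, 8)
  15P = (16, 4)
  16P = (3, 20)
  17P = (3, 3)
Match found at i = 17.

k = 17


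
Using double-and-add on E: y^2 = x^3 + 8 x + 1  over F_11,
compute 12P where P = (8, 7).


k = 12 = 1100_2 (binary, LSB first: 0011)
Double-and-add from P = (8, 7):
  bit 0 = 0: acc unchanged = O
  bit 1 = 0: acc unchanged = O
  bit 2 = 1: acc = O + (7, 2) = (7, 2)
  bit 3 = 1: acc = (7, 2) + (6, 1) = (10, 6)

12P = (10, 6)


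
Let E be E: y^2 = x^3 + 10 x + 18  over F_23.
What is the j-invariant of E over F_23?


Delta = -16(4 a^3 + 27 b^2) mod 23 = 19
-1728 * (4 a)^3 = -1728 * (4*10)^3 mod 23 = 4
j = 4 * 19^(-1) mod 23 = 22

j = 22 (mod 23)


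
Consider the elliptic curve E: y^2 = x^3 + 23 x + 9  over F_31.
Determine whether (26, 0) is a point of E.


Check whether y^2 = x^3 + 23 x + 9 (mod 31) for (x, y) = (26, 0).
LHS: y^2 = 0^2 mod 31 = 0
RHS: x^3 + 23 x + 9 = 26^3 + 23*26 + 9 mod 31 = 17
LHS != RHS

No, not on the curve


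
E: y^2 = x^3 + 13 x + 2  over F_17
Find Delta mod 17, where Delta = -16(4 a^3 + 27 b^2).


4 a^3 + 27 b^2 = 4*13^3 + 27*2^2 = 8788 + 108 = 8896
Delta = -16 * (8896) = -142336
Delta mod 17 = 5

Delta = 5 (mod 17)


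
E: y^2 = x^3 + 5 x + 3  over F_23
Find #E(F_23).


For each x in F_23, count y with y^2 = x^3 + 5 x + 3 mod 23:
  x = 0: RHS = 3, y in [7, 16]  -> 2 point(s)
  x = 1: RHS = 9, y in [3, 20]  -> 2 point(s)
  x = 4: RHS = 18, y in [8, 15]  -> 2 point(s)
  x = 7: RHS = 13, y in [6, 17]  -> 2 point(s)
  x = 8: RHS = 3, y in [7, 16]  -> 2 point(s)
  x = 9: RHS = 18, y in [8, 15]  -> 2 point(s)
  x = 10: RHS = 18, y in [8, 15]  -> 2 point(s)
  x = 11: RHS = 9, y in [3, 20]  -> 2 point(s)
  x = 15: RHS = 3, y in [7, 16]  -> 2 point(s)
  x = 16: RHS = 16, y in [4, 19]  -> 2 point(s)
  x = 21: RHS = 8, y in [10, 13]  -> 2 point(s)
Affine points: 22. Add the point at infinity: total = 23.

#E(F_23) = 23


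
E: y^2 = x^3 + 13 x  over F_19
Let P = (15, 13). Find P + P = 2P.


Doubling: s = (3 x1^2 + a) / (2 y1)
s = (3*15^2 + 13) / (2*13) mod 19 = 6
x3 = s^2 - 2 x1 mod 19 = 6^2 - 2*15 = 6
y3 = s (x1 - x3) - y1 mod 19 = 6 * (15 - 6) - 13 = 3

2P = (6, 3)


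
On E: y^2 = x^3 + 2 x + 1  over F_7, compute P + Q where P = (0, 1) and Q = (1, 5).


P != Q, so use the chord formula.
s = (y2 - y1) / (x2 - x1) = (4) / (1) mod 7 = 4
x3 = s^2 - x1 - x2 mod 7 = 4^2 - 0 - 1 = 1
y3 = s (x1 - x3) - y1 mod 7 = 4 * (0 - 1) - 1 = 2

P + Q = (1, 2)


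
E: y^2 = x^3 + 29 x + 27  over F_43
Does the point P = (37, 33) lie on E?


Check whether y^2 = x^3 + 29 x + 27 (mod 43) for (x, y) = (37, 33).
LHS: y^2 = 33^2 mod 43 = 14
RHS: x^3 + 29 x + 27 = 37^3 + 29*37 + 27 mod 43 = 24
LHS != RHS

No, not on the curve


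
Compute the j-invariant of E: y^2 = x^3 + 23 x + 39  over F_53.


Delta = -16(4 a^3 + 27 b^2) mod 53 = 10
-1728 * (4 a)^3 = -1728 * (4*23)^3 mod 53 = 40
j = 40 * 10^(-1) mod 53 = 4

j = 4 (mod 53)


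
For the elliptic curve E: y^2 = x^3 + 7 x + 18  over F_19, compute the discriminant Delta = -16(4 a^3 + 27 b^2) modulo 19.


4 a^3 + 27 b^2 = 4*7^3 + 27*18^2 = 1372 + 8748 = 10120
Delta = -16 * (10120) = -161920
Delta mod 19 = 17

Delta = 17 (mod 19)


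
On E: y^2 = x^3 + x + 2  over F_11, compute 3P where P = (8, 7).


k = 3 = 11_2 (binary, LSB first: 11)
Double-and-add from P = (8, 7):
  bit 0 = 1: acc = O + (8, 7) = (8, 7)
  bit 1 = 1: acc = (8, 7) + (10, 0) = (8, 4)

3P = (8, 4)


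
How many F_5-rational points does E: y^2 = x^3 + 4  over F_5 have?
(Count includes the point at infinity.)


For each x in F_5, count y with y^2 = x^3 + 0 x + 4 mod 5:
  x = 0: RHS = 4, y in [2, 3]  -> 2 point(s)
  x = 1: RHS = 0, y in [0]  -> 1 point(s)
  x = 3: RHS = 1, y in [1, 4]  -> 2 point(s)
Affine points: 5. Add the point at infinity: total = 6.

#E(F_5) = 6


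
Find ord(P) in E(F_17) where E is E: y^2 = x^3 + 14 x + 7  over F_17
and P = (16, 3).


Compute successive multiples of P until we hit O:
  1P = (16, 3)
  2P = (2, 14)
  3P = (3, 5)
  4P = (11, 8)
  5P = (8, 6)
  6P = (12, 4)
  7P = (5, 7)
  8P = (4, 5)
  ... (continuing to 21P)
  21P = O

ord(P) = 21


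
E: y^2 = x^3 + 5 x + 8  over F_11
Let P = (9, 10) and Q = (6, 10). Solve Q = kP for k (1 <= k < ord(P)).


Enumerate multiples of P until we hit Q = (6, 10):
  1P = (9, 10)
  2P = (2, 2)
  3P = (4, 2)
  4P = (1, 5)
  5P = (5, 9)
  6P = (6, 10)
Match found at i = 6.

k = 6


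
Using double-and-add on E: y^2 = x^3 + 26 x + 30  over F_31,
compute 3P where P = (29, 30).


k = 3 = 11_2 (binary, LSB first: 11)
Double-and-add from P = (29, 30):
  bit 0 = 1: acc = O + (29, 30) = (29, 30)
  bit 1 = 1: acc = (29, 30) + (24, 30) = (9, 1)

3P = (9, 1)


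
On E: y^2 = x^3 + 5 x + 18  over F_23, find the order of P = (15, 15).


Compute successive multiples of P until we hit O:
  1P = (15, 15)
  2P = (11, 22)
  3P = (13, 16)
  4P = (1, 1)
  5P = (8, 15)
  6P = (0, 8)
  7P = (12, 14)
  8P = (14, 16)
  ... (continuing to 30P)
  30P = O

ord(P) = 30


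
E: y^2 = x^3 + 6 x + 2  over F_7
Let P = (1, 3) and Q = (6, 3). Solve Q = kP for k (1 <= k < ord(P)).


Enumerate multiples of P until we hit Q = (6, 3):
  1P = (1, 3)
  2P = (2, 6)
  3P = (6, 3)
Match found at i = 3.

k = 3


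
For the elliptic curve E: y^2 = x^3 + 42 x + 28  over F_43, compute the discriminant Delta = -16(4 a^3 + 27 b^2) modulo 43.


4 a^3 + 27 b^2 = 4*42^3 + 27*28^2 = 296352 + 21168 = 317520
Delta = -16 * (317520) = -5080320
Delta mod 43 = 1

Delta = 1 (mod 43)


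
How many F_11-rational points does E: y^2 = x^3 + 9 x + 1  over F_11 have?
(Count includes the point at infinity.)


For each x in F_11, count y with y^2 = x^3 + 9 x + 1 mod 11:
  x = 0: RHS = 1, y in [1, 10]  -> 2 point(s)
  x = 1: RHS = 0, y in [0]  -> 1 point(s)
  x = 2: RHS = 5, y in [4, 7]  -> 2 point(s)
  x = 3: RHS = 0, y in [0]  -> 1 point(s)
  x = 7: RHS = 0, y in [0]  -> 1 point(s)
Affine points: 7. Add the point at infinity: total = 8.

#E(F_11) = 8


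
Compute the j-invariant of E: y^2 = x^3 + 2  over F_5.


Delta = -16(4 a^3 + 27 b^2) mod 5 = 2
-1728 * (4 a)^3 = -1728 * (4*0)^3 mod 5 = 0
j = 0 * 2^(-1) mod 5 = 0

j = 0 (mod 5)


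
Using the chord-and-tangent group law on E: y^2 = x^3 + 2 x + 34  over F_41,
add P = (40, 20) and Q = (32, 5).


P != Q, so use the chord formula.
s = (y2 - y1) / (x2 - x1) = (26) / (33) mod 41 = 7
x3 = s^2 - x1 - x2 mod 41 = 7^2 - 40 - 32 = 18
y3 = s (x1 - x3) - y1 mod 41 = 7 * (40 - 18) - 20 = 11

P + Q = (18, 11)


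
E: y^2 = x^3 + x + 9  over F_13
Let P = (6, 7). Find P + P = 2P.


Doubling: s = (3 x1^2 + a) / (2 y1)
s = (3*6^2 + 1) / (2*7) mod 13 = 5
x3 = s^2 - 2 x1 mod 13 = 5^2 - 2*6 = 0
y3 = s (x1 - x3) - y1 mod 13 = 5 * (6 - 0) - 7 = 10

2P = (0, 10)


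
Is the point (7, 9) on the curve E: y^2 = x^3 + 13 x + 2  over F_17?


Check whether y^2 = x^3 + 13 x + 2 (mod 17) for (x, y) = (7, 9).
LHS: y^2 = 9^2 mod 17 = 13
RHS: x^3 + 13 x + 2 = 7^3 + 13*7 + 2 mod 17 = 11
LHS != RHS

No, not on the curve


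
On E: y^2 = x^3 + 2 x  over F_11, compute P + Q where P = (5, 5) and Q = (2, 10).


P != Q, so use the chord formula.
s = (y2 - y1) / (x2 - x1) = (5) / (8) mod 11 = 2
x3 = s^2 - x1 - x2 mod 11 = 2^2 - 5 - 2 = 8
y3 = s (x1 - x3) - y1 mod 11 = 2 * (5 - 8) - 5 = 0

P + Q = (8, 0)


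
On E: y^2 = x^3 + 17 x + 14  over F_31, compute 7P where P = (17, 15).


k = 7 = 111_2 (binary, LSB first: 111)
Double-and-add from P = (17, 15):
  bit 0 = 1: acc = O + (17, 15) = (17, 15)
  bit 1 = 1: acc = (17, 15) + (5, 10) = (18, 13)
  bit 2 = 1: acc = (18, 13) + (0, 13) = (13, 18)

7P = (13, 18)


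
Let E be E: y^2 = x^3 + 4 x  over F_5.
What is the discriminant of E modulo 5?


4 a^3 + 27 b^2 = 4*4^3 + 27*0^2 = 256 + 0 = 256
Delta = -16 * (256) = -4096
Delta mod 5 = 4

Delta = 4 (mod 5)


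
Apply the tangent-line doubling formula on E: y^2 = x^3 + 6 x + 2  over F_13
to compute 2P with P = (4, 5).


Doubling: s = (3 x1^2 + a) / (2 y1)
s = (3*4^2 + 6) / (2*5) mod 13 = 8
x3 = s^2 - 2 x1 mod 13 = 8^2 - 2*4 = 4
y3 = s (x1 - x3) - y1 mod 13 = 8 * (4 - 4) - 5 = 8

2P = (4, 8)


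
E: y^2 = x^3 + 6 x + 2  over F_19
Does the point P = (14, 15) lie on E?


Check whether y^2 = x^3 + 6 x + 2 (mod 19) for (x, y) = (14, 15).
LHS: y^2 = 15^2 mod 19 = 16
RHS: x^3 + 6 x + 2 = 14^3 + 6*14 + 2 mod 19 = 18
LHS != RHS

No, not on the curve


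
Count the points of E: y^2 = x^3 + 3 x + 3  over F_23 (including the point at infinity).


For each x in F_23, count y with y^2 = x^3 + 3 x + 3 mod 23:
  x = 0: RHS = 3, y in [7, 16]  -> 2 point(s)
  x = 3: RHS = 16, y in [4, 19]  -> 2 point(s)
  x = 9: RHS = 0, y in [0]  -> 1 point(s)
  x = 13: RHS = 8, y in [10, 13]  -> 2 point(s)
  x = 14: RHS = 6, y in [11, 12]  -> 2 point(s)
  x = 18: RHS = 1, y in [1, 22]  -> 2 point(s)
  x = 20: RHS = 13, y in [6, 17]  -> 2 point(s)
  x = 21: RHS = 12, y in [9, 14]  -> 2 point(s)
Affine points: 15. Add the point at infinity: total = 16.

#E(F_23) = 16


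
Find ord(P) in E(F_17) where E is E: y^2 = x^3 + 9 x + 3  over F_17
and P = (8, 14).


Compute successive multiples of P until we hit O:
  1P = (8, 14)
  2P = (14, 0)
  3P = (8, 3)
  4P = O

ord(P) = 4


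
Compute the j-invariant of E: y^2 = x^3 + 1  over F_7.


Delta = -16(4 a^3 + 27 b^2) mod 7 = 2
-1728 * (4 a)^3 = -1728 * (4*0)^3 mod 7 = 0
j = 0 * 2^(-1) mod 7 = 0

j = 0 (mod 7)


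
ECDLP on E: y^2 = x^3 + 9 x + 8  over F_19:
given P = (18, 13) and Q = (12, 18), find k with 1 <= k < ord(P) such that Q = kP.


Enumerate multiples of P until we hit Q = (12, 18):
  1P = (18, 13)
  2P = (3, 10)
  3P = (14, 3)
  4P = (17, 18)
  5P = (9, 18)
  6P = (16, 7)
  7P = (13, 2)
  8P = (5, 8)
  9P = (12, 1)
  10P = (12, 18)
Match found at i = 10.

k = 10


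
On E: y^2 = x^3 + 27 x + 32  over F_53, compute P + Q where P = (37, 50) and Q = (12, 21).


P != Q, so use the chord formula.
s = (y2 - y1) / (x2 - x1) = (24) / (28) mod 53 = 16
x3 = s^2 - x1 - x2 mod 53 = 16^2 - 37 - 12 = 48
y3 = s (x1 - x3) - y1 mod 53 = 16 * (37 - 48) - 50 = 39

P + Q = (48, 39)


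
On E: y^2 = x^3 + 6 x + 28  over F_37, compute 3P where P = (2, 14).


k = 3 = 11_2 (binary, LSB first: 11)
Double-and-add from P = (2, 14):
  bit 0 = 1: acc = O + (2, 14) = (2, 14)
  bit 1 = 1: acc = (2, 14) + (0, 19) = (32, 24)

3P = (32, 24)


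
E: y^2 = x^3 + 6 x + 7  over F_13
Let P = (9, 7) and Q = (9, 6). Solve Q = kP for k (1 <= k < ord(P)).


Enumerate multiples of P until we hit Q = (9, 6):
  1P = (9, 7)
  2P = (12, 0)
  3P = (9, 6)
Match found at i = 3.

k = 3


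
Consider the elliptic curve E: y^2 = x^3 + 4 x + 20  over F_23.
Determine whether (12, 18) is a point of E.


Check whether y^2 = x^3 + 4 x + 20 (mod 23) for (x, y) = (12, 18).
LHS: y^2 = 18^2 mod 23 = 2
RHS: x^3 + 4 x + 20 = 12^3 + 4*12 + 20 mod 23 = 2
LHS = RHS

Yes, on the curve


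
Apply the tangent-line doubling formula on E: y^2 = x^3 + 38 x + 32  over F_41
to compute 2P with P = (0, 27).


Doubling: s = (3 x1^2 + a) / (2 y1)
s = (3*0^2 + 38) / (2*27) mod 41 = 25
x3 = s^2 - 2 x1 mod 41 = 25^2 - 2*0 = 10
y3 = s (x1 - x3) - y1 mod 41 = 25 * (0 - 10) - 27 = 10

2P = (10, 10)


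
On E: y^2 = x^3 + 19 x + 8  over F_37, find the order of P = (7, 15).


Compute successive multiples of P until we hit O:
  1P = (7, 15)
  2P = (13, 11)
  3P = (1, 18)
  4P = (20, 10)
  5P = (20, 27)
  6P = (1, 19)
  7P = (13, 26)
  8P = (7, 22)
  ... (continuing to 9P)
  9P = O

ord(P) = 9


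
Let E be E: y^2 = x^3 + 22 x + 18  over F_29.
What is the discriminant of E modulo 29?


4 a^3 + 27 b^2 = 4*22^3 + 27*18^2 = 42592 + 8748 = 51340
Delta = -16 * (51340) = -821440
Delta mod 29 = 14

Delta = 14 (mod 29)


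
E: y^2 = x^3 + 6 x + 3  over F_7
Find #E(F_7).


For each x in F_7, count y with y^2 = x^3 + 6 x + 3 mod 7:
  x = 2: RHS = 2, y in [3, 4]  -> 2 point(s)
  x = 4: RHS = 0, y in [0]  -> 1 point(s)
  x = 5: RHS = 4, y in [2, 5]  -> 2 point(s)
Affine points: 5. Add the point at infinity: total = 6.

#E(F_7) = 6


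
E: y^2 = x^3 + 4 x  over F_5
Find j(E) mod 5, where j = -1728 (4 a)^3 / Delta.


Delta = -16(4 a^3 + 27 b^2) mod 5 = 4
-1728 * (4 a)^3 = -1728 * (4*4)^3 mod 5 = 2
j = 2 * 4^(-1) mod 5 = 3

j = 3 (mod 5)


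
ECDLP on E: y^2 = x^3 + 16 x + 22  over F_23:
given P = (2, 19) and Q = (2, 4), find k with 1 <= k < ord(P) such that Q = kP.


Enumerate multiples of P until we hit Q = (2, 4):
  1P = (2, 19)
  2P = (14, 0)
  3P = (2, 4)
Match found at i = 3.

k = 3


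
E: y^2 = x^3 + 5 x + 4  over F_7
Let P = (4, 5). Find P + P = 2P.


Doubling: s = (3 x1^2 + a) / (2 y1)
s = (3*4^2 + 5) / (2*5) mod 7 = 6
x3 = s^2 - 2 x1 mod 7 = 6^2 - 2*4 = 0
y3 = s (x1 - x3) - y1 mod 7 = 6 * (4 - 0) - 5 = 5

2P = (0, 5)


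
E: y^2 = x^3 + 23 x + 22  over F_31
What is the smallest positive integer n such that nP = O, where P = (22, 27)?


Compute successive multiples of P until we hit O:
  1P = (22, 27)
  2P = (25, 3)
  3P = (17, 26)
  4P = (28, 9)
  5P = (21, 1)
  6P = (13, 21)
  7P = (24, 13)
  8P = (3, 26)
  ... (continuing to 37P)
  37P = O

ord(P) = 37


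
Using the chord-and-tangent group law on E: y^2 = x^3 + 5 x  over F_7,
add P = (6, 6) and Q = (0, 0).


P != Q, so use the chord formula.
s = (y2 - y1) / (x2 - x1) = (1) / (1) mod 7 = 1
x3 = s^2 - x1 - x2 mod 7 = 1^2 - 6 - 0 = 2
y3 = s (x1 - x3) - y1 mod 7 = 1 * (6 - 2) - 6 = 5

P + Q = (2, 5)


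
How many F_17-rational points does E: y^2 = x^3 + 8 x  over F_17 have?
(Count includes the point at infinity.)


For each x in F_17, count y with y^2 = x^3 + 8 x + 0 mod 17:
  x = 0: RHS = 0, y in [0]  -> 1 point(s)
  x = 1: RHS = 9, y in [3, 14]  -> 2 point(s)
  x = 3: RHS = 0, y in [0]  -> 1 point(s)
  x = 6: RHS = 9, y in [3, 14]  -> 2 point(s)
  x = 7: RHS = 8, y in [5, 12]  -> 2 point(s)
  x = 8: RHS = 15, y in [7, 10]  -> 2 point(s)
  x = 9: RHS = 2, y in [6, 11]  -> 2 point(s)
  x = 10: RHS = 9, y in [3, 14]  -> 2 point(s)
  x = 11: RHS = 8, y in [5, 12]  -> 2 point(s)
  x = 14: RHS = 0, y in [0]  -> 1 point(s)
  x = 16: RHS = 8, y in [5, 12]  -> 2 point(s)
Affine points: 19. Add the point at infinity: total = 20.

#E(F_17) = 20


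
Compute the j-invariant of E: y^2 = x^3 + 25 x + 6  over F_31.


Delta = -16(4 a^3 + 27 b^2) mod 31 = 8
-1728 * (4 a)^3 = -1728 * (4*25)^3 mod 31 = 16
j = 16 * 8^(-1) mod 31 = 2

j = 2 (mod 31)


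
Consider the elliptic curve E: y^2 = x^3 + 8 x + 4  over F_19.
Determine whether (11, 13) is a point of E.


Check whether y^2 = x^3 + 8 x + 4 (mod 19) for (x, y) = (11, 13).
LHS: y^2 = 13^2 mod 19 = 17
RHS: x^3 + 8 x + 4 = 11^3 + 8*11 + 4 mod 19 = 17
LHS = RHS

Yes, on the curve


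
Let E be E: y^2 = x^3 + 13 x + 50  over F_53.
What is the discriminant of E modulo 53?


4 a^3 + 27 b^2 = 4*13^3 + 27*50^2 = 8788 + 67500 = 76288
Delta = -16 * (76288) = -1220608
Delta mod 53 = 35

Delta = 35 (mod 53)


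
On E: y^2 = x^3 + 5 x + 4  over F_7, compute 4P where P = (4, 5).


k = 4 = 100_2 (binary, LSB first: 001)
Double-and-add from P = (4, 5):
  bit 0 = 0: acc unchanged = O
  bit 1 = 0: acc unchanged = O
  bit 2 = 1: acc = O + (2, 1) = (2, 1)

4P = (2, 1)


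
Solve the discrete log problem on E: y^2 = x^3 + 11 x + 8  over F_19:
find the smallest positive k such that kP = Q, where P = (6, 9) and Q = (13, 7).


Enumerate multiples of P until we hit Q = (13, 7):
  1P = (6, 9)
  2P = (13, 7)
Match found at i = 2.

k = 2


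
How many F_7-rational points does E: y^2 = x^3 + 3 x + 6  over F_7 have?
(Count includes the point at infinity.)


For each x in F_7, count y with y^2 = x^3 + 3 x + 6 mod 7:
  x = 3: RHS = 0, y in [0]  -> 1 point(s)
  x = 6: RHS = 2, y in [3, 4]  -> 2 point(s)
Affine points: 3. Add the point at infinity: total = 4.

#E(F_7) = 4


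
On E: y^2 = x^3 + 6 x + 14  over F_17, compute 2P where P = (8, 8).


Doubling: s = (3 x1^2 + a) / (2 y1)
s = (3*8^2 + 6) / (2*8) mod 17 = 6
x3 = s^2 - 2 x1 mod 17 = 6^2 - 2*8 = 3
y3 = s (x1 - x3) - y1 mod 17 = 6 * (8 - 3) - 8 = 5

2P = (3, 5)


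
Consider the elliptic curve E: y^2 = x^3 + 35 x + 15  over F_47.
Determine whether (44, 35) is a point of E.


Check whether y^2 = x^3 + 35 x + 15 (mod 47) for (x, y) = (44, 35).
LHS: y^2 = 35^2 mod 47 = 3
RHS: x^3 + 35 x + 15 = 44^3 + 35*44 + 15 mod 47 = 24
LHS != RHS

No, not on the curve


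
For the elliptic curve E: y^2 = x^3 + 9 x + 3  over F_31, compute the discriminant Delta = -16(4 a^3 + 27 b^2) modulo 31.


4 a^3 + 27 b^2 = 4*9^3 + 27*3^2 = 2916 + 243 = 3159
Delta = -16 * (3159) = -50544
Delta mod 31 = 17

Delta = 17 (mod 31)


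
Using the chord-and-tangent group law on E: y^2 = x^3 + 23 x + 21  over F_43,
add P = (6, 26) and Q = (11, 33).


P != Q, so use the chord formula.
s = (y2 - y1) / (x2 - x1) = (7) / (5) mod 43 = 10
x3 = s^2 - x1 - x2 mod 43 = 10^2 - 6 - 11 = 40
y3 = s (x1 - x3) - y1 mod 43 = 10 * (6 - 40) - 26 = 21

P + Q = (40, 21)


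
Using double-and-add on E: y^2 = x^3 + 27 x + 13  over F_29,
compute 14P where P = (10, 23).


k = 14 = 1110_2 (binary, LSB first: 0111)
Double-and-add from P = (10, 23):
  bit 0 = 0: acc unchanged = O
  bit 1 = 1: acc = O + (3, 11) = (3, 11)
  bit 2 = 1: acc = (3, 11) + (18, 26) = (9, 12)
  bit 3 = 1: acc = (9, 12) + (13, 26) = (12, 21)

14P = (12, 21)


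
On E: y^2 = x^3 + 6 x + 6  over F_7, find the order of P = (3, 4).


Compute successive multiples of P until we hit O:
  1P = (3, 4)
  2P = (5, 0)
  3P = (3, 3)
  4P = O

ord(P) = 4


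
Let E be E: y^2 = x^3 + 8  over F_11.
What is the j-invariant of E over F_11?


Delta = -16(4 a^3 + 27 b^2) mod 11 = 6
-1728 * (4 a)^3 = -1728 * (4*0)^3 mod 11 = 0
j = 0 * 6^(-1) mod 11 = 0

j = 0 (mod 11)


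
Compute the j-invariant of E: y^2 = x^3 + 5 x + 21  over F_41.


Delta = -16(4 a^3 + 27 b^2) mod 41 = 10
-1728 * (4 a)^3 = -1728 * (4*5)^3 mod 41 = 11
j = 11 * 10^(-1) mod 41 = 38

j = 38 (mod 41)


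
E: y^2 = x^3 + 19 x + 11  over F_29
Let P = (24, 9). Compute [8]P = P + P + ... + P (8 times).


k = 8 = 1000_2 (binary, LSB first: 0001)
Double-and-add from P = (24, 9):
  bit 0 = 0: acc unchanged = O
  bit 1 = 0: acc unchanged = O
  bit 2 = 0: acc unchanged = O
  bit 3 = 1: acc = O + (22, 12) = (22, 12)

8P = (22, 12)


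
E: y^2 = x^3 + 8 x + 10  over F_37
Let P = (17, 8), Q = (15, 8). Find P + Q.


P != Q, so use the chord formula.
s = (y2 - y1) / (x2 - x1) = (0) / (35) mod 37 = 0
x3 = s^2 - x1 - x2 mod 37 = 0^2 - 17 - 15 = 5
y3 = s (x1 - x3) - y1 mod 37 = 0 * (17 - 5) - 8 = 29

P + Q = (5, 29)


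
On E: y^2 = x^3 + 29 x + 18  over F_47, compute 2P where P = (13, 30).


Doubling: s = (3 x1^2 + a) / (2 y1)
s = (3*13^2 + 29) / (2*30) mod 47 = 34
x3 = s^2 - 2 x1 mod 47 = 34^2 - 2*13 = 2
y3 = s (x1 - x3) - y1 mod 47 = 34 * (13 - 2) - 30 = 15

2P = (2, 15)


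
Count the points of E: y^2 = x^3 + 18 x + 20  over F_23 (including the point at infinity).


For each x in F_23, count y with y^2 = x^3 + 18 x + 20 mod 23:
  x = 1: RHS = 16, y in [4, 19]  -> 2 point(s)
  x = 2: RHS = 18, y in [8, 15]  -> 2 point(s)
  x = 3: RHS = 9, y in [3, 20]  -> 2 point(s)
  x = 4: RHS = 18, y in [8, 15]  -> 2 point(s)
  x = 7: RHS = 6, y in [11, 12]  -> 2 point(s)
  x = 8: RHS = 9, y in [3, 20]  -> 2 point(s)
  x = 10: RHS = 4, y in [2, 21]  -> 2 point(s)
  x = 11: RHS = 8, y in [10, 13]  -> 2 point(s)
  x = 12: RHS = 9, y in [3, 20]  -> 2 point(s)
  x = 13: RHS = 13, y in [6, 17]  -> 2 point(s)
  x = 14: RHS = 3, y in [7, 16]  -> 2 point(s)
  x = 15: RHS = 8, y in [10, 13]  -> 2 point(s)
  x = 17: RHS = 18, y in [8, 15]  -> 2 point(s)
  x = 18: RHS = 12, y in [9, 14]  -> 2 point(s)
  x = 20: RHS = 8, y in [10, 13]  -> 2 point(s)
  x = 22: RHS = 1, y in [1, 22]  -> 2 point(s)
Affine points: 32. Add the point at infinity: total = 33.

#E(F_23) = 33


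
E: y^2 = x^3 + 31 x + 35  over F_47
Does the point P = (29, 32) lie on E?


Check whether y^2 = x^3 + 31 x + 35 (mod 47) for (x, y) = (29, 32).
LHS: y^2 = 32^2 mod 47 = 37
RHS: x^3 + 31 x + 35 = 29^3 + 31*29 + 35 mod 47 = 37
LHS = RHS

Yes, on the curve


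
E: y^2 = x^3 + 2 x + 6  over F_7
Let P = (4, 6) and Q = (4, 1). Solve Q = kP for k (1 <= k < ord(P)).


Enumerate multiples of P until we hit Q = (4, 1):
  1P = (4, 6)
  2P = (1, 3)
  3P = (3, 2)
  4P = (2, 2)
  5P = (5, 6)
  6P = (5, 1)
  7P = (2, 5)
  8P = (3, 5)
  9P = (1, 4)
  10P = (4, 1)
Match found at i = 10.

k = 10


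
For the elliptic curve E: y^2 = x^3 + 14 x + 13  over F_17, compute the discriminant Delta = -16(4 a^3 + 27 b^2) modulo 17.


4 a^3 + 27 b^2 = 4*14^3 + 27*13^2 = 10976 + 4563 = 15539
Delta = -16 * (15539) = -248624
Delta mod 17 = 1

Delta = 1 (mod 17)


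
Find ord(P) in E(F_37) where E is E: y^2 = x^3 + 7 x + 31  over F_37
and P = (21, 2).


Compute successive multiples of P until we hit O:
  1P = (21, 2)
  2P = (23, 36)
  3P = (23, 1)
  4P = (21, 35)
  5P = O

ord(P) = 5


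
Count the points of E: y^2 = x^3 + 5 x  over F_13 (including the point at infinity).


For each x in F_13, count y with y^2 = x^3 + 5 x + 0 mod 13:
  x = 0: RHS = 0, y in [0]  -> 1 point(s)
  x = 3: RHS = 3, y in [4, 9]  -> 2 point(s)
  x = 6: RHS = 12, y in [5, 8]  -> 2 point(s)
  x = 7: RHS = 1, y in [1, 12]  -> 2 point(s)
  x = 10: RHS = 10, y in [6, 7]  -> 2 point(s)
Affine points: 9. Add the point at infinity: total = 10.

#E(F_13) = 10


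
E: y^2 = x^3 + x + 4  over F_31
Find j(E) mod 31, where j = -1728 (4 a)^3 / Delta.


Delta = -16(4 a^3 + 27 b^2) mod 31 = 30
-1728 * (4 a)^3 = -1728 * (4*1)^3 mod 31 = 16
j = 16 * 30^(-1) mod 31 = 15

j = 15 (mod 31)


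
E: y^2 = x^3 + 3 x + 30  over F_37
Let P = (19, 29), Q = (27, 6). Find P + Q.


P != Q, so use the chord formula.
s = (y2 - y1) / (x2 - x1) = (14) / (8) mod 37 = 11
x3 = s^2 - x1 - x2 mod 37 = 11^2 - 19 - 27 = 1
y3 = s (x1 - x3) - y1 mod 37 = 11 * (19 - 1) - 29 = 21

P + Q = (1, 21)


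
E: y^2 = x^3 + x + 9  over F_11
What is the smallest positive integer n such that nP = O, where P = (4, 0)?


Compute successive multiples of P until we hit O:
  1P = (4, 0)
  2P = O

ord(P) = 2


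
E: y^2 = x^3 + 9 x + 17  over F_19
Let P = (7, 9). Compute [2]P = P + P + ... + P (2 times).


k = 2 = 10_2 (binary, LSB first: 01)
Double-and-add from P = (7, 9):
  bit 0 = 0: acc unchanged = O
  bit 1 = 1: acc = O + (2, 9) = (2, 9)

2P = (2, 9)


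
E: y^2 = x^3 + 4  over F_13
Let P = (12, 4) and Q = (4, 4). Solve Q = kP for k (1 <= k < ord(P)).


Enumerate multiples of P until we hit Q = (4, 4):
  1P = (12, 4)
  2P = (6, 8)
  3P = (7, 10)
  4P = (10, 4)
  5P = (4, 9)
  6P = (11, 10)
  7P = (0, 2)
  8P = (5, 8)
  9P = (8, 3)
  10P = (2, 5)
  11P = (2, 8)
  12P = (8, 10)
  13P = (5, 5)
  14P = (0, 11)
  15P = (11, 3)
  16P = (4, 4)
Match found at i = 16.

k = 16


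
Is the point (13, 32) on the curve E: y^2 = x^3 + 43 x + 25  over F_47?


Check whether y^2 = x^3 + 43 x + 25 (mod 47) for (x, y) = (13, 32).
LHS: y^2 = 32^2 mod 47 = 37
RHS: x^3 + 43 x + 25 = 13^3 + 43*13 + 25 mod 47 = 8
LHS != RHS

No, not on the curve


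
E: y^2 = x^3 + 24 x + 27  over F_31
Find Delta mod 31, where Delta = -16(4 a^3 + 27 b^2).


4 a^3 + 27 b^2 = 4*24^3 + 27*27^2 = 55296 + 19683 = 74979
Delta = -16 * (74979) = -1199664
Delta mod 31 = 5

Delta = 5 (mod 31)


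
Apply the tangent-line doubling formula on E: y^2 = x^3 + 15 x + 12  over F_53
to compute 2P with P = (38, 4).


Doubling: s = (3 x1^2 + a) / (2 y1)
s = (3*38^2 + 15) / (2*4) mod 53 = 20
x3 = s^2 - 2 x1 mod 53 = 20^2 - 2*38 = 6
y3 = s (x1 - x3) - y1 mod 53 = 20 * (38 - 6) - 4 = 0

2P = (6, 0)


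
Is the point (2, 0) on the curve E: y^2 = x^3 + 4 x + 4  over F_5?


Check whether y^2 = x^3 + 4 x + 4 (mod 5) for (x, y) = (2, 0).
LHS: y^2 = 0^2 mod 5 = 0
RHS: x^3 + 4 x + 4 = 2^3 + 4*2 + 4 mod 5 = 0
LHS = RHS

Yes, on the curve


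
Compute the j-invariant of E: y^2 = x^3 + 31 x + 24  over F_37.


Delta = -16(4 a^3 + 27 b^2) mod 37 = 16
-1728 * (4 a)^3 = -1728 * (4*31)^3 mod 37 = 6
j = 6 * 16^(-1) mod 37 = 5

j = 5 (mod 37)


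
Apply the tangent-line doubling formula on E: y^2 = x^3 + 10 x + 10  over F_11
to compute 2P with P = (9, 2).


Doubling: s = (3 x1^2 + a) / (2 y1)
s = (3*9^2 + 10) / (2*2) mod 11 = 0
x3 = s^2 - 2 x1 mod 11 = 0^2 - 2*9 = 4
y3 = s (x1 - x3) - y1 mod 11 = 0 * (9 - 4) - 2 = 9

2P = (4, 9)


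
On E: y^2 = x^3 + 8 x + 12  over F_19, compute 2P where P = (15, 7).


k = 2 = 10_2 (binary, LSB first: 01)
Double-and-add from P = (15, 7):
  bit 0 = 0: acc unchanged = O
  bit 1 = 1: acc = O + (5, 14) = (5, 14)

2P = (5, 14)


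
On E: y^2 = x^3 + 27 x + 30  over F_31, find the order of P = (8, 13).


Compute successive multiples of P until we hit O:
  1P = (8, 13)
  2P = (4, 4)
  3P = (26, 24)
  4P = (30, 8)
  5P = (9, 14)
  6P = (15, 11)
  7P = (22, 22)
  8P = (6, 6)
  ... (continuing to 17P)
  17P = O

ord(P) = 17


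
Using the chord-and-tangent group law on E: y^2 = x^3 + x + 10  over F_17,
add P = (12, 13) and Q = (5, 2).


P != Q, so use the chord formula.
s = (y2 - y1) / (x2 - x1) = (6) / (10) mod 17 = 4
x3 = s^2 - x1 - x2 mod 17 = 4^2 - 12 - 5 = 16
y3 = s (x1 - x3) - y1 mod 17 = 4 * (12 - 16) - 13 = 5

P + Q = (16, 5)


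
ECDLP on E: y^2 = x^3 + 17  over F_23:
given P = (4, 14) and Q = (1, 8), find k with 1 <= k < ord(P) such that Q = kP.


Enumerate multiples of P until we hit Q = (1, 8):
  1P = (4, 14)
  2P = (17, 13)
  3P = (5, 2)
  4P = (20, 17)
  5P = (2, 18)
  6P = (21, 20)
  7P = (22, 4)
  8P = (1, 15)
  9P = (13, 12)
  10P = (14, 1)
  11P = (6, 7)
  12P = (8, 0)
  13P = (6, 16)
  14P = (14, 22)
  15P = (13, 11)
  16P = (1, 8)
Match found at i = 16.

k = 16


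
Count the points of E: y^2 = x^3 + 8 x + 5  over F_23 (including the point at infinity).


For each x in F_23, count y with y^2 = x^3 + 8 x + 5 mod 23:
  x = 2: RHS = 6, y in [11, 12]  -> 2 point(s)
  x = 4: RHS = 9, y in [3, 20]  -> 2 point(s)
  x = 5: RHS = 9, y in [3, 20]  -> 2 point(s)
  x = 6: RHS = 16, y in [4, 19]  -> 2 point(s)
  x = 7: RHS = 13, y in [6, 17]  -> 2 point(s)
  x = 8: RHS = 6, y in [11, 12]  -> 2 point(s)
  x = 9: RHS = 1, y in [1, 22]  -> 2 point(s)
  x = 10: RHS = 4, y in [2, 21]  -> 2 point(s)
  x = 12: RHS = 12, y in [9, 14]  -> 2 point(s)
  x = 13: RHS = 6, y in [11, 12]  -> 2 point(s)
  x = 14: RHS = 9, y in [3, 20]  -> 2 point(s)
  x = 15: RHS = 4, y in [2, 21]  -> 2 point(s)
  x = 18: RHS = 1, y in [1, 22]  -> 2 point(s)
  x = 19: RHS = 1, y in [1, 22]  -> 2 point(s)
  x = 20: RHS = 0, y in [0]  -> 1 point(s)
  x = 21: RHS = 4, y in [2, 21]  -> 2 point(s)
Affine points: 31. Add the point at infinity: total = 32.

#E(F_23) = 32


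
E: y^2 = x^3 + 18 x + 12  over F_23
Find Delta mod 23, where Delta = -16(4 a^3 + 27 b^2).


4 a^3 + 27 b^2 = 4*18^3 + 27*12^2 = 23328 + 3888 = 27216
Delta = -16 * (27216) = -435456
Delta mod 23 = 3

Delta = 3 (mod 23)


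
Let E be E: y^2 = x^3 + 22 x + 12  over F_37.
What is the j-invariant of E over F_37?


Delta = -16(4 a^3 + 27 b^2) mod 37 = 20
-1728 * (4 a)^3 = -1728 * (4*22)^3 mod 37 = 29
j = 29 * 20^(-1) mod 37 = 7

j = 7 (mod 37)


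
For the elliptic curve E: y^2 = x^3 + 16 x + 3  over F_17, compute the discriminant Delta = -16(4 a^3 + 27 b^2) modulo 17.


4 a^3 + 27 b^2 = 4*16^3 + 27*3^2 = 16384 + 243 = 16627
Delta = -16 * (16627) = -266032
Delta mod 17 = 1

Delta = 1 (mod 17)


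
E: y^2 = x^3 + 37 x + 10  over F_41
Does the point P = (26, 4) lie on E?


Check whether y^2 = x^3 + 37 x + 10 (mod 41) for (x, y) = (26, 4).
LHS: y^2 = 4^2 mod 41 = 16
RHS: x^3 + 37 x + 10 = 26^3 + 37*26 + 10 mod 41 = 16
LHS = RHS

Yes, on the curve


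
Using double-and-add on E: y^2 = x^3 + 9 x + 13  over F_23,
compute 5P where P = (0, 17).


k = 5 = 101_2 (binary, LSB first: 101)
Double-and-add from P = (0, 17):
  bit 0 = 1: acc = O + (0, 17) = (0, 17)
  bit 1 = 0: acc unchanged = (0, 17)
  bit 2 = 1: acc = (0, 17) + (9, 8) = (15, 21)

5P = (15, 21)


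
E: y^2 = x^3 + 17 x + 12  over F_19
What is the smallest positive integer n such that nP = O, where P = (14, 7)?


Compute successive multiples of P until we hit O:
  1P = (14, 7)
  2P = (2, 4)
  3P = (9, 18)
  4P = (13, 6)
  5P = (12, 14)
  6P = (10, 17)
  7P = (6, 11)
  8P = (4, 7)
  ... (continuing to 19P)
  19P = O

ord(P) = 19


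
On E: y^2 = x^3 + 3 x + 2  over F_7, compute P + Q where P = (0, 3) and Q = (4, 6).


P != Q, so use the chord formula.
s = (y2 - y1) / (x2 - x1) = (3) / (4) mod 7 = 6
x3 = s^2 - x1 - x2 mod 7 = 6^2 - 0 - 4 = 4
y3 = s (x1 - x3) - y1 mod 7 = 6 * (0 - 4) - 3 = 1

P + Q = (4, 1)


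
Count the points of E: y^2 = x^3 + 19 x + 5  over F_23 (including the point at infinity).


For each x in F_23, count y with y^2 = x^3 + 19 x + 5 mod 23:
  x = 1: RHS = 2, y in [5, 18]  -> 2 point(s)
  x = 5: RHS = 18, y in [8, 15]  -> 2 point(s)
  x = 6: RHS = 13, y in [6, 17]  -> 2 point(s)
  x = 8: RHS = 2, y in [5, 18]  -> 2 point(s)
  x = 9: RHS = 8, y in [10, 13]  -> 2 point(s)
  x = 11: RHS = 4, y in [2, 21]  -> 2 point(s)
  x = 12: RHS = 6, y in [11, 12]  -> 2 point(s)
  x = 14: RHS = 2, y in [5, 18]  -> 2 point(s)
  x = 15: RHS = 8, y in [10, 13]  -> 2 point(s)
  x = 16: RHS = 12, y in [9, 14]  -> 2 point(s)
  x = 19: RHS = 3, y in [7, 16]  -> 2 point(s)
  x = 20: RHS = 13, y in [6, 17]  -> 2 point(s)
  x = 22: RHS = 8, y in [10, 13]  -> 2 point(s)
Affine points: 26. Add the point at infinity: total = 27.

#E(F_23) = 27


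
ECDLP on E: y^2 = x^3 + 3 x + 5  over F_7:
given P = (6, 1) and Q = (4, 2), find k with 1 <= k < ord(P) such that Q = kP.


Enumerate multiples of P until we hit Q = (4, 2):
  1P = (6, 1)
  2P = (4, 5)
  3P = (1, 3)
  4P = (1, 4)
  5P = (4, 2)
Match found at i = 5.

k = 5


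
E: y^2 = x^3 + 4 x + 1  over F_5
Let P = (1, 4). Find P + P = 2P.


Doubling: s = (3 x1^2 + a) / (2 y1)
s = (3*1^2 + 4) / (2*4) mod 5 = 4
x3 = s^2 - 2 x1 mod 5 = 4^2 - 2*1 = 4
y3 = s (x1 - x3) - y1 mod 5 = 4 * (1 - 4) - 4 = 4

2P = (4, 4)


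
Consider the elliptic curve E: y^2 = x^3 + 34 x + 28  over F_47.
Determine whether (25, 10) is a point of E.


Check whether y^2 = x^3 + 34 x + 28 (mod 47) for (x, y) = (25, 10).
LHS: y^2 = 10^2 mod 47 = 6
RHS: x^3 + 34 x + 28 = 25^3 + 34*25 + 28 mod 47 = 6
LHS = RHS

Yes, on the curve


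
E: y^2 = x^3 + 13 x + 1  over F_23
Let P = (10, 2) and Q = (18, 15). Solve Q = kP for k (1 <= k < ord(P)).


Enumerate multiples of P until we hit Q = (18, 15):
  1P = (10, 2)
  2P = (21, 17)
  3P = (18, 8)
  4P = (20, 2)
  5P = (16, 21)
  6P = (0, 22)
  7P = (17, 12)
  8P = (14, 12)
  9P = (11, 7)
  10P = (4, 5)
  11P = (15, 12)
  12P = (2, 14)
  13P = (19, 0)
  14P = (2, 9)
  15P = (15, 11)
  16P = (4, 18)
  17P = (11, 16)
  18P = (14, 11)
  19P = (17, 11)
  20P = (0, 1)
  21P = (16, 2)
  22P = (20, 21)
  23P = (18, 15)
Match found at i = 23.

k = 23


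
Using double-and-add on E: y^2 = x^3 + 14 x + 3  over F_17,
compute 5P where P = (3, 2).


k = 5 = 101_2 (binary, LSB first: 101)
Double-and-add from P = (3, 2):
  bit 0 = 1: acc = O + (3, 2) = (3, 2)
  bit 1 = 0: acc unchanged = (3, 2)
  bit 2 = 1: acc = (3, 2) + (4, 15) = (9, 5)

5P = (9, 5)


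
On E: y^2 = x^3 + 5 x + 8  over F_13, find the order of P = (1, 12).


Compute successive multiples of P until we hit O:
  1P = (1, 12)
  2P = (1, 1)
  3P = O

ord(P) = 3


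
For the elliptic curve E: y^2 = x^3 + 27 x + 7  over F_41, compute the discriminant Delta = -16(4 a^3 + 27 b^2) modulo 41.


4 a^3 + 27 b^2 = 4*27^3 + 27*7^2 = 78732 + 1323 = 80055
Delta = -16 * (80055) = -1280880
Delta mod 41 = 1

Delta = 1 (mod 41)


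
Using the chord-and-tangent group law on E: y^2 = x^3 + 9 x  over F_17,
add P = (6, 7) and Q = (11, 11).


P != Q, so use the chord formula.
s = (y2 - y1) / (x2 - x1) = (4) / (5) mod 17 = 11
x3 = s^2 - x1 - x2 mod 17 = 11^2 - 6 - 11 = 2
y3 = s (x1 - x3) - y1 mod 17 = 11 * (6 - 2) - 7 = 3

P + Q = (2, 3)


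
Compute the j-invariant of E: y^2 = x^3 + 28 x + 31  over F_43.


Delta = -16(4 a^3 + 27 b^2) mod 43 = 24
-1728 * (4 a)^3 = -1728 * (4*28)^3 mod 43 = 2
j = 2 * 24^(-1) mod 43 = 18

j = 18 (mod 43)


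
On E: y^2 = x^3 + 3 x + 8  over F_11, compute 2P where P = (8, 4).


Doubling: s = (3 x1^2 + a) / (2 y1)
s = (3*8^2 + 3) / (2*4) mod 11 = 1
x3 = s^2 - 2 x1 mod 11 = 1^2 - 2*8 = 7
y3 = s (x1 - x3) - y1 mod 11 = 1 * (8 - 7) - 4 = 8

2P = (7, 8)


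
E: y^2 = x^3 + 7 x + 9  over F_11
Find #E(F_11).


For each x in F_11, count y with y^2 = x^3 + 7 x + 9 mod 11:
  x = 0: RHS = 9, y in [3, 8]  -> 2 point(s)
  x = 2: RHS = 9, y in [3, 8]  -> 2 point(s)
  x = 5: RHS = 4, y in [2, 9]  -> 2 point(s)
  x = 6: RHS = 3, y in [5, 6]  -> 2 point(s)
  x = 7: RHS = 5, y in [4, 7]  -> 2 point(s)
  x = 8: RHS = 5, y in [4, 7]  -> 2 point(s)
  x = 9: RHS = 9, y in [3, 8]  -> 2 point(s)
  x = 10: RHS = 1, y in [1, 10]  -> 2 point(s)
Affine points: 16. Add the point at infinity: total = 17.

#E(F_11) = 17


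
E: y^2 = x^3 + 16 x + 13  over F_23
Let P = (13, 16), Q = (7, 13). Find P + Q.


P != Q, so use the chord formula.
s = (y2 - y1) / (x2 - x1) = (20) / (17) mod 23 = 12
x3 = s^2 - x1 - x2 mod 23 = 12^2 - 13 - 7 = 9
y3 = s (x1 - x3) - y1 mod 23 = 12 * (13 - 9) - 16 = 9

P + Q = (9, 9)
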